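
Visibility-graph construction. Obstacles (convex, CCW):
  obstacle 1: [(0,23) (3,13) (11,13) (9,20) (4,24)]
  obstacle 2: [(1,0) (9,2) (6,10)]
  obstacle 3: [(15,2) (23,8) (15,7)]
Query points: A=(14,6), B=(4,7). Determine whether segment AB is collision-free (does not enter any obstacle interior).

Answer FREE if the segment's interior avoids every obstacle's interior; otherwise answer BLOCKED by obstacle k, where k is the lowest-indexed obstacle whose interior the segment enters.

Obstacle 1 [(0,23) (3,13) (11,13) (9,20) (4,24)]:
  edge (0,23)–(3,13): clear
  edge (3,13)–(11,13): clear
  edge (11,13)–(9,20): clear
  edge (9,20)–(4,24): clear
  edge (4,24)–(0,23): clear
  midpoint (9,13/2) outside
  → clear
Obstacle 2 [(1,0) (9,2) (6,10)]:
  edge (1,0)–(9,2): clear
  edge (9,2)–(6,10): crosses AB
  edge (6,10)–(1,0): crosses AB
  → BLOCKED
Obstacle 3 [(15,2) (23,8) (15,7)]:
  edge (15,2)–(23,8): clear
  edge (23,8)–(15,7): clear
  edge (15,7)–(15,2): clear
  midpoint (9,13/2) outside
  → clear

BLOCKED by obstacle 2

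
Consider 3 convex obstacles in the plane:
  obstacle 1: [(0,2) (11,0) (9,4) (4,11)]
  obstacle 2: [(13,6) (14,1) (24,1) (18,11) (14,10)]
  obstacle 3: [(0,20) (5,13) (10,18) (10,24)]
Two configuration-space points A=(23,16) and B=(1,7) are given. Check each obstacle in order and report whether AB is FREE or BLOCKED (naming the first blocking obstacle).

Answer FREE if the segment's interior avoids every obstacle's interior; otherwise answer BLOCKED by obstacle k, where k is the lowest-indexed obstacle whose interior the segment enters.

BLOCKED by obstacle 1

Obstacle 1 [(0,2) (11,0) (9,4) (4,11)]:
  edge (0,2)–(11,0): clear
  edge (11,0)–(9,4): clear
  edge (9,4)–(4,11): crosses AB
  edge (4,11)–(0,2): crosses AB
  → BLOCKED
Obstacle 2 [(13,6) (14,1) (24,1) (18,11) (14,10)]:
  edge (13,6)–(14,1): clear
  edge (14,1)–(24,1): clear
  edge (24,1)–(18,11): clear
  edge (18,11)–(14,10): clear
  edge (14,10)–(13,6): clear
  midpoint (12,23/2) outside
  → clear
Obstacle 3 [(0,20) (5,13) (10,18) (10,24)]:
  edge (0,20)–(5,13): clear
  edge (5,13)–(10,18): clear
  edge (10,18)–(10,24): clear
  edge (10,24)–(0,20): clear
  midpoint (12,23/2) outside
  → clear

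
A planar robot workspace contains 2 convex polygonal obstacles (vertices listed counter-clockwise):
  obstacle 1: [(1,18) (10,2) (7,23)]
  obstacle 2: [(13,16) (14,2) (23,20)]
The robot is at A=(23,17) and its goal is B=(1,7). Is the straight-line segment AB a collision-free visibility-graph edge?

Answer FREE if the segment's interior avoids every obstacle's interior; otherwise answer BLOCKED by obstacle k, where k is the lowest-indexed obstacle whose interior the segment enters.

Obstacle 1 [(1,18) (10,2) (7,23)]:
  edge (1,18)–(10,2): crosses AB
  edge (10,2)–(7,23): crosses AB
  edge (7,23)–(1,18): clear
  → BLOCKED
Obstacle 2 [(13,16) (14,2) (23,20)]:
  edge (13,16)–(14,2): crosses AB
  edge (14,2)–(23,20): crosses AB
  edge (23,20)–(13,16): clear
  → BLOCKED

BLOCKED by obstacle 1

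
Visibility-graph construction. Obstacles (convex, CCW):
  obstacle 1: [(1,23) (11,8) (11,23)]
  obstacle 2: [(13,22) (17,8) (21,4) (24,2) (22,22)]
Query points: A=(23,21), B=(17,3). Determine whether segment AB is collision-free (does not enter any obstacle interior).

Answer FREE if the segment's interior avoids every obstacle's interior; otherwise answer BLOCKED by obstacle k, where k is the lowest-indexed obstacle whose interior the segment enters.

BLOCKED by obstacle 2

Obstacle 1 [(1,23) (11,8) (11,23)]:
  edge (1,23)–(11,8): clear
  edge (11,8)–(11,23): clear
  edge (11,23)–(1,23): clear
  midpoint (20,12) outside
  → clear
Obstacle 2 [(13,22) (17,8) (21,4) (24,2) (22,22)]:
  edge (13,22)–(17,8): clear
  edge (17,8)–(21,4): crosses AB
  edge (21,4)–(24,2): clear
  edge (24,2)–(22,22): crosses AB
  edge (22,22)–(13,22): clear
  → BLOCKED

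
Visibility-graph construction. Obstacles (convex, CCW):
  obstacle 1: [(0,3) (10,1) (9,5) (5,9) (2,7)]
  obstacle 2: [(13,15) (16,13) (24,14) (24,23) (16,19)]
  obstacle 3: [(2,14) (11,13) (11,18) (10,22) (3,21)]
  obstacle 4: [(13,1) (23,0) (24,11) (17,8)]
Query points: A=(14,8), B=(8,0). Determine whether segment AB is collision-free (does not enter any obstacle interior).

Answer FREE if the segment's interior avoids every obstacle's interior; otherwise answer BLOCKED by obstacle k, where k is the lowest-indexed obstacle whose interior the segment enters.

Obstacle 1 [(0,3) (10,1) (9,5) (5,9) (2,7)]:
  edge (0,3)–(10,1): crosses AB
  edge (10,1)–(9,5): crosses AB
  edge (9,5)–(5,9): clear
  edge (5,9)–(2,7): clear
  edge (2,7)–(0,3): clear
  → BLOCKED
Obstacle 2 [(13,15) (16,13) (24,14) (24,23) (16,19)]:
  edge (13,15)–(16,13): clear
  edge (16,13)–(24,14): clear
  edge (24,14)–(24,23): clear
  edge (24,23)–(16,19): clear
  edge (16,19)–(13,15): clear
  midpoint (11,4) outside
  → clear
Obstacle 3 [(2,14) (11,13) (11,18) (10,22) (3,21)]:
  edge (2,14)–(11,13): clear
  edge (11,13)–(11,18): clear
  edge (11,18)–(10,22): clear
  edge (10,22)–(3,21): clear
  edge (3,21)–(2,14): clear
  midpoint (11,4) outside
  → clear
Obstacle 4 [(13,1) (23,0) (24,11) (17,8)]:
  edge (13,1)–(23,0): clear
  edge (23,0)–(24,11): clear
  edge (24,11)–(17,8): clear
  edge (17,8)–(13,1): clear
  midpoint (11,4) outside
  → clear

BLOCKED by obstacle 1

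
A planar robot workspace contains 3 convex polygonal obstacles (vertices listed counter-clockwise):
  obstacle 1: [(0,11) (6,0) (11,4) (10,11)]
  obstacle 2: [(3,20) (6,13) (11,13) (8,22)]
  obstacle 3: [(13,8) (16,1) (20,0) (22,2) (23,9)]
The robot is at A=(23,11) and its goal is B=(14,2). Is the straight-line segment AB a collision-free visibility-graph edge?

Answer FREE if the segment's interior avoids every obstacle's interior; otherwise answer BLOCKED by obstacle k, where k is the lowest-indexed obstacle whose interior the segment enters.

Obstacle 1 [(0,11) (6,0) (11,4) (10,11)]:
  edge (0,11)–(6,0): clear
  edge (6,0)–(11,4): clear
  edge (11,4)–(10,11): clear
  edge (10,11)–(0,11): clear
  midpoint (37/2,13/2) outside
  → clear
Obstacle 2 [(3,20) (6,13) (11,13) (8,22)]:
  edge (3,20)–(6,13): clear
  edge (6,13)–(11,13): clear
  edge (11,13)–(8,22): clear
  edge (8,22)–(3,20): clear
  midpoint (37/2,13/2) outside
  → clear
Obstacle 3 [(13,8) (16,1) (20,0) (22,2) (23,9)]:
  edge (13,8)–(16,1): crosses AB
  edge (16,1)–(20,0): clear
  edge (20,0)–(22,2): clear
  edge (22,2)–(23,9): clear
  edge (23,9)–(13,8): crosses AB
  → BLOCKED

BLOCKED by obstacle 3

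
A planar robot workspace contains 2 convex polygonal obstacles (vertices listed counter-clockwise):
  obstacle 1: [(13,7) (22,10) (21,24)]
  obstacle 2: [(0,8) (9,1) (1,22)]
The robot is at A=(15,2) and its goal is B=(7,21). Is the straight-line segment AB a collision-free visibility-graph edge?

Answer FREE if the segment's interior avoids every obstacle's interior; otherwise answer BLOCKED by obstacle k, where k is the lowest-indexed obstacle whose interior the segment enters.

FREE

Obstacle 1 [(13,7) (22,10) (21,24)]:
  edge (13,7)–(22,10): clear
  edge (22,10)–(21,24): clear
  edge (21,24)–(13,7): clear
  midpoint (11,23/2) outside
  → clear
Obstacle 2 [(0,8) (9,1) (1,22)]:
  edge (0,8)–(9,1): clear
  edge (9,1)–(1,22): clear
  edge (1,22)–(0,8): clear
  midpoint (11,23/2) outside
  → clear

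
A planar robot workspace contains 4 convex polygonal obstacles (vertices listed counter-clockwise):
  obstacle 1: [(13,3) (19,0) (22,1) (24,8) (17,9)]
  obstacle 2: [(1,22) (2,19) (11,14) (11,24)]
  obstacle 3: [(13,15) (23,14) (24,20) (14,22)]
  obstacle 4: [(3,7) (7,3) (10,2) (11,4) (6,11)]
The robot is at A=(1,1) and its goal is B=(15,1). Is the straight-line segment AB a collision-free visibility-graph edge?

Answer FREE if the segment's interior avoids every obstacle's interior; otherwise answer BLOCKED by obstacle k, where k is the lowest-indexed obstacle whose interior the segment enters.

Obstacle 1 [(13,3) (19,0) (22,1) (24,8) (17,9)]:
  edge (13,3)–(19,0): clear
  edge (19,0)–(22,1): clear
  edge (22,1)–(24,8): clear
  edge (24,8)–(17,9): clear
  edge (17,9)–(13,3): clear
  midpoint (8,1) outside
  → clear
Obstacle 2 [(1,22) (2,19) (11,14) (11,24)]:
  edge (1,22)–(2,19): clear
  edge (2,19)–(11,14): clear
  edge (11,14)–(11,24): clear
  edge (11,24)–(1,22): clear
  midpoint (8,1) outside
  → clear
Obstacle 3 [(13,15) (23,14) (24,20) (14,22)]:
  edge (13,15)–(23,14): clear
  edge (23,14)–(24,20): clear
  edge (24,20)–(14,22): clear
  edge (14,22)–(13,15): clear
  midpoint (8,1) outside
  → clear
Obstacle 4 [(3,7) (7,3) (10,2) (11,4) (6,11)]:
  edge (3,7)–(7,3): clear
  edge (7,3)–(10,2): clear
  edge (10,2)–(11,4): clear
  edge (11,4)–(6,11): clear
  edge (6,11)–(3,7): clear
  midpoint (8,1) outside
  → clear

FREE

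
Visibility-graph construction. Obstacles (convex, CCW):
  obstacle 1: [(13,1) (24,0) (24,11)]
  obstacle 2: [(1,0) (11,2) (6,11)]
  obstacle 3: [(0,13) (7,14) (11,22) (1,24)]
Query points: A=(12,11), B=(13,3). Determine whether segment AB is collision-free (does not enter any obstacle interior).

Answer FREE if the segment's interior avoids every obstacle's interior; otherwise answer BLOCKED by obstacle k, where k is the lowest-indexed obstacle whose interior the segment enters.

Obstacle 1 [(13,1) (24,0) (24,11)]:
  edge (13,1)–(24,0): clear
  edge (24,0)–(24,11): clear
  edge (24,11)–(13,1): clear
  midpoint (25/2,7) outside
  → clear
Obstacle 2 [(1,0) (11,2) (6,11)]:
  edge (1,0)–(11,2): clear
  edge (11,2)–(6,11): clear
  edge (6,11)–(1,0): clear
  midpoint (25/2,7) outside
  → clear
Obstacle 3 [(0,13) (7,14) (11,22) (1,24)]:
  edge (0,13)–(7,14): clear
  edge (7,14)–(11,22): clear
  edge (11,22)–(1,24): clear
  edge (1,24)–(0,13): clear
  midpoint (25/2,7) outside
  → clear

FREE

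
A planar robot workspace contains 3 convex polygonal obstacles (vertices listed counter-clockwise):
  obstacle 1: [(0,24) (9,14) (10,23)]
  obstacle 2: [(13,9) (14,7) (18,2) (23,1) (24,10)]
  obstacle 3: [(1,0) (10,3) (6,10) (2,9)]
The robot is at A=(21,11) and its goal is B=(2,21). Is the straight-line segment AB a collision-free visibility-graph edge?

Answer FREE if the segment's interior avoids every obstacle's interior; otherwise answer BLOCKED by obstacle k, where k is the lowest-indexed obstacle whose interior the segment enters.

Obstacle 1 [(0,24) (9,14) (10,23)]:
  edge (0,24)–(9,14): crosses AB
  edge (9,14)–(10,23): crosses AB
  edge (10,23)–(0,24): clear
  → BLOCKED
Obstacle 2 [(13,9) (14,7) (18,2) (23,1) (24,10)]:
  edge (13,9)–(14,7): clear
  edge (14,7)–(18,2): clear
  edge (18,2)–(23,1): clear
  edge (23,1)–(24,10): clear
  edge (24,10)–(13,9): clear
  midpoint (23/2,16) outside
  → clear
Obstacle 3 [(1,0) (10,3) (6,10) (2,9)]:
  edge (1,0)–(10,3): clear
  edge (10,3)–(6,10): clear
  edge (6,10)–(2,9): clear
  edge (2,9)–(1,0): clear
  midpoint (23/2,16) outside
  → clear

BLOCKED by obstacle 1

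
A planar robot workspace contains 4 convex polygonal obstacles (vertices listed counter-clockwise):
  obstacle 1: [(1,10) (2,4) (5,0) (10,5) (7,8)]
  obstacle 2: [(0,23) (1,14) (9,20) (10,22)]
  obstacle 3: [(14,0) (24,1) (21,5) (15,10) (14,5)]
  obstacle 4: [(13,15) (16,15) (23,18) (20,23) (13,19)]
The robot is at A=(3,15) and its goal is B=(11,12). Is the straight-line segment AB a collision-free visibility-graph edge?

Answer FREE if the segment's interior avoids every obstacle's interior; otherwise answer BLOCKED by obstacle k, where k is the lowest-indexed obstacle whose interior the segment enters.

Obstacle 1 [(1,10) (2,4) (5,0) (10,5) (7,8)]:
  edge (1,10)–(2,4): clear
  edge (2,4)–(5,0): clear
  edge (5,0)–(10,5): clear
  edge (10,5)–(7,8): clear
  edge (7,8)–(1,10): clear
  midpoint (7,27/2) outside
  → clear
Obstacle 2 [(0,23) (1,14) (9,20) (10,22)]:
  edge (0,23)–(1,14): clear
  edge (1,14)–(9,20): clear
  edge (9,20)–(10,22): clear
  edge (10,22)–(0,23): clear
  midpoint (7,27/2) outside
  → clear
Obstacle 3 [(14,0) (24,1) (21,5) (15,10) (14,5)]:
  edge (14,0)–(24,1): clear
  edge (24,1)–(21,5): clear
  edge (21,5)–(15,10): clear
  edge (15,10)–(14,5): clear
  edge (14,5)–(14,0): clear
  midpoint (7,27/2) outside
  → clear
Obstacle 4 [(13,15) (16,15) (23,18) (20,23) (13,19)]:
  edge (13,15)–(16,15): clear
  edge (16,15)–(23,18): clear
  edge (23,18)–(20,23): clear
  edge (20,23)–(13,19): clear
  edge (13,19)–(13,15): clear
  midpoint (7,27/2) outside
  → clear

FREE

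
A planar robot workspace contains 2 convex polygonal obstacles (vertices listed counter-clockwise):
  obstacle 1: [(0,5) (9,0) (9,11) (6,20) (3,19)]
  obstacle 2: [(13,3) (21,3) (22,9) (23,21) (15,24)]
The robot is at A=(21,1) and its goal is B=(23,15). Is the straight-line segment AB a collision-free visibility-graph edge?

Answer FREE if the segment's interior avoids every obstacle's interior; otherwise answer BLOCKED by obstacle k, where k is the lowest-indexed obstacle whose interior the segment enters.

Obstacle 1 [(0,5) (9,0) (9,11) (6,20) (3,19)]:
  edge (0,5)–(9,0): clear
  edge (9,0)–(9,11): clear
  edge (9,11)–(6,20): clear
  edge (6,20)–(3,19): clear
  edge (3,19)–(0,5): clear
  midpoint (22,8) outside
  → clear
Obstacle 2 [(13,3) (21,3) (22,9) (23,21) (15,24)]:
  edge (13,3)–(21,3): clear
  edge (21,3)–(22,9): clear
  edge (22,9)–(23,21): clear
  edge (23,21)–(15,24): clear
  edge (15,24)–(13,3): clear
  midpoint (22,8) outside
  → clear

FREE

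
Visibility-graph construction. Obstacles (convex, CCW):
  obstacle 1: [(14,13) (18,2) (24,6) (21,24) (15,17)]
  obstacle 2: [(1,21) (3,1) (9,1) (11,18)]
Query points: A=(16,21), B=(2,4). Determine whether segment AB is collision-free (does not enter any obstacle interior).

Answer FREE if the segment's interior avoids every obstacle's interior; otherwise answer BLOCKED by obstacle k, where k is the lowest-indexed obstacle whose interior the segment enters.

BLOCKED by obstacle 2

Obstacle 1 [(14,13) (18,2) (24,6) (21,24) (15,17)]:
  edge (14,13)–(18,2): clear
  edge (18,2)–(24,6): clear
  edge (24,6)–(21,24): clear
  edge (21,24)–(15,17): clear
  edge (15,17)–(14,13): clear
  midpoint (9,25/2) outside
  → clear
Obstacle 2 [(1,21) (3,1) (9,1) (11,18)]:
  edge (1,21)–(3,1): crosses AB
  edge (3,1)–(9,1): clear
  edge (9,1)–(11,18): crosses AB
  edge (11,18)–(1,21): clear
  → BLOCKED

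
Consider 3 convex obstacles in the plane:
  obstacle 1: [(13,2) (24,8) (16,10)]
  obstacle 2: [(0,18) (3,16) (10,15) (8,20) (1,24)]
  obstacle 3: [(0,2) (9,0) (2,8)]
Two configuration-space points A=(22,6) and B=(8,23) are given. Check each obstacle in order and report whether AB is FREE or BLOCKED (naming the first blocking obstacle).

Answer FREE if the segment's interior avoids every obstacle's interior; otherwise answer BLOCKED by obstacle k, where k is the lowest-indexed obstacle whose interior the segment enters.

Obstacle 1 [(13,2) (24,8) (16,10)]:
  edge (13,2)–(24,8): crosses AB
  edge (24,8)–(16,10): crosses AB
  edge (16,10)–(13,2): clear
  → BLOCKED
Obstacle 2 [(0,18) (3,16) (10,15) (8,20) (1,24)]:
  edge (0,18)–(3,16): clear
  edge (3,16)–(10,15): clear
  edge (10,15)–(8,20): clear
  edge (8,20)–(1,24): clear
  edge (1,24)–(0,18): clear
  midpoint (15,29/2) outside
  → clear
Obstacle 3 [(0,2) (9,0) (2,8)]:
  edge (0,2)–(9,0): clear
  edge (9,0)–(2,8): clear
  edge (2,8)–(0,2): clear
  midpoint (15,29/2) outside
  → clear

BLOCKED by obstacle 1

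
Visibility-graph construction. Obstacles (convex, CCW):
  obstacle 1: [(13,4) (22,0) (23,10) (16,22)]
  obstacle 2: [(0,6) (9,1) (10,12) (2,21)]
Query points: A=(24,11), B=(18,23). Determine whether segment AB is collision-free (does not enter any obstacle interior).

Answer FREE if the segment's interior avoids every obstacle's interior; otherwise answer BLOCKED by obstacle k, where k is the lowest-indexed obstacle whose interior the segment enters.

Obstacle 1 [(13,4) (22,0) (23,10) (16,22)]:
  edge (13,4)–(22,0): clear
  edge (22,0)–(23,10): clear
  edge (23,10)–(16,22): clear
  edge (16,22)–(13,4): clear
  midpoint (21,17) outside
  → clear
Obstacle 2 [(0,6) (9,1) (10,12) (2,21)]:
  edge (0,6)–(9,1): clear
  edge (9,1)–(10,12): clear
  edge (10,12)–(2,21): clear
  edge (2,21)–(0,6): clear
  midpoint (21,17) outside
  → clear

FREE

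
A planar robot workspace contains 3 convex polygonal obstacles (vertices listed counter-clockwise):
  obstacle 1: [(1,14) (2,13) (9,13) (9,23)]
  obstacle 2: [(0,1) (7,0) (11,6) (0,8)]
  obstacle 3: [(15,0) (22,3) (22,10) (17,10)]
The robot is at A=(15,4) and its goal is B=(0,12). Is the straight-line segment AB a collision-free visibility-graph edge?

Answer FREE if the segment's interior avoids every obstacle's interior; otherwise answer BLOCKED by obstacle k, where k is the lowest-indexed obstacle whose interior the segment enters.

Obstacle 1 [(1,14) (2,13) (9,13) (9,23)]:
  edge (1,14)–(2,13): clear
  edge (2,13)–(9,13): clear
  edge (9,13)–(9,23): clear
  edge (9,23)–(1,14): clear
  midpoint (15/2,8) outside
  → clear
Obstacle 2 [(0,1) (7,0) (11,6) (0,8)]:
  edge (0,1)–(7,0): clear
  edge (7,0)–(11,6): clear
  edge (11,6)–(0,8): clear
  edge (0,8)–(0,1): clear
  midpoint (15/2,8) outside
  → clear
Obstacle 3 [(15,0) (22,3) (22,10) (17,10)]:
  edge (15,0)–(22,3): clear
  edge (22,3)–(22,10): clear
  edge (22,10)–(17,10): clear
  edge (17,10)–(15,0): clear
  midpoint (15/2,8) outside
  → clear

FREE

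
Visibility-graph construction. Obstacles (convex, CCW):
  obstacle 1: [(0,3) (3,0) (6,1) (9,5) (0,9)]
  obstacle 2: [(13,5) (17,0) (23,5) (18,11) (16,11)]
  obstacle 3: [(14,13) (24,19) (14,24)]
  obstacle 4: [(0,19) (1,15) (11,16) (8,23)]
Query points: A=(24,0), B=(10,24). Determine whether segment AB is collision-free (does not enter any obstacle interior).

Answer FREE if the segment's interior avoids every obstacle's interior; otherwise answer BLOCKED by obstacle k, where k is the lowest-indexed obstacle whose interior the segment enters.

BLOCKED by obstacle 2

Obstacle 1 [(0,3) (3,0) (6,1) (9,5) (0,9)]:
  edge (0,3)–(3,0): clear
  edge (3,0)–(6,1): clear
  edge (6,1)–(9,5): clear
  edge (9,5)–(0,9): clear
  edge (0,9)–(0,3): clear
  midpoint (17,12) outside
  → clear
Obstacle 2 [(13,5) (17,0) (23,5) (18,11) (16,11)]:
  edge (13,5)–(17,0): clear
  edge (17,0)–(23,5): crosses AB
  edge (23,5)–(18,11): clear
  edge (18,11)–(16,11): crosses AB
  edge (16,11)–(13,5): clear
  → BLOCKED
Obstacle 3 [(14,13) (24,19) (14,24)]:
  edge (14,13)–(24,19): crosses AB
  edge (24,19)–(14,24): clear
  edge (14,24)–(14,13): crosses AB
  → BLOCKED
Obstacle 4 [(0,19) (1,15) (11,16) (8,23)]:
  edge (0,19)–(1,15): clear
  edge (1,15)–(11,16): clear
  edge (11,16)–(8,23): clear
  edge (8,23)–(0,19): clear
  midpoint (17,12) outside
  → clear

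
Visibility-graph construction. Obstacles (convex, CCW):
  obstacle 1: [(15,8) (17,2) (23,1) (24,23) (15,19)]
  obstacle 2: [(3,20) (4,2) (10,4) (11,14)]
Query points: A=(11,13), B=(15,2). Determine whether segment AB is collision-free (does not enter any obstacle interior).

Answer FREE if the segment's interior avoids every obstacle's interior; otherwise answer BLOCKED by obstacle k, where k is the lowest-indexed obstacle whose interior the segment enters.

FREE

Obstacle 1 [(15,8) (17,2) (23,1) (24,23) (15,19)]:
  edge (15,8)–(17,2): clear
  edge (17,2)–(23,1): clear
  edge (23,1)–(24,23): clear
  edge (24,23)–(15,19): clear
  edge (15,19)–(15,8): clear
  midpoint (13,15/2) outside
  → clear
Obstacle 2 [(3,20) (4,2) (10,4) (11,14)]:
  edge (3,20)–(4,2): clear
  edge (4,2)–(10,4): clear
  edge (10,4)–(11,14): clear
  edge (11,14)–(3,20): clear
  midpoint (13,15/2) outside
  → clear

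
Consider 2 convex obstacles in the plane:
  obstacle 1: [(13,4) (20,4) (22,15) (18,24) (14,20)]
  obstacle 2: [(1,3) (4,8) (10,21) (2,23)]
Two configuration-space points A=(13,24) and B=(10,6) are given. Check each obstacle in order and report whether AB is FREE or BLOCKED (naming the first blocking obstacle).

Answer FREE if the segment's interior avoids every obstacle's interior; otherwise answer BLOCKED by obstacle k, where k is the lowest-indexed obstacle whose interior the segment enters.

Obstacle 1 [(13,4) (20,4) (22,15) (18,24) (14,20)]:
  edge (13,4)–(20,4): clear
  edge (20,4)–(22,15): clear
  edge (22,15)–(18,24): clear
  edge (18,24)–(14,20): clear
  edge (14,20)–(13,4): clear
  midpoint (23/2,15) outside
  → clear
Obstacle 2 [(1,3) (4,8) (10,21) (2,23)]:
  edge (1,3)–(4,8): clear
  edge (4,8)–(10,21): clear
  edge (10,21)–(2,23): clear
  edge (2,23)–(1,3): clear
  midpoint (23/2,15) outside
  → clear

FREE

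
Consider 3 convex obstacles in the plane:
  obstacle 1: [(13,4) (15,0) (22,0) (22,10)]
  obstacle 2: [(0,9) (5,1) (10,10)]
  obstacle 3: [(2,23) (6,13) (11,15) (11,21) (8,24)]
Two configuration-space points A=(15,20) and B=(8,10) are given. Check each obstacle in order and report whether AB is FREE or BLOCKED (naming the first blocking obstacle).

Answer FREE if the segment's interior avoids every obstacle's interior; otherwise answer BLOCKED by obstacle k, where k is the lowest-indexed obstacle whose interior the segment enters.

Obstacle 1 [(13,4) (15,0) (22,0) (22,10)]:
  edge (13,4)–(15,0): clear
  edge (15,0)–(22,0): clear
  edge (22,0)–(22,10): clear
  edge (22,10)–(13,4): clear
  midpoint (23/2,15) outside
  → clear
Obstacle 2 [(0,9) (5,1) (10,10)]:
  edge (0,9)–(5,1): clear
  edge (5,1)–(10,10): clear
  edge (10,10)–(0,9): clear
  midpoint (23/2,15) outside
  → clear
Obstacle 3 [(2,23) (6,13) (11,15) (11,21) (8,24)]:
  edge (2,23)–(6,13): clear
  edge (6,13)–(11,15): clear
  edge (11,15)–(11,21): clear
  edge (11,21)–(8,24): clear
  edge (8,24)–(2,23): clear
  midpoint (23/2,15) outside
  → clear

FREE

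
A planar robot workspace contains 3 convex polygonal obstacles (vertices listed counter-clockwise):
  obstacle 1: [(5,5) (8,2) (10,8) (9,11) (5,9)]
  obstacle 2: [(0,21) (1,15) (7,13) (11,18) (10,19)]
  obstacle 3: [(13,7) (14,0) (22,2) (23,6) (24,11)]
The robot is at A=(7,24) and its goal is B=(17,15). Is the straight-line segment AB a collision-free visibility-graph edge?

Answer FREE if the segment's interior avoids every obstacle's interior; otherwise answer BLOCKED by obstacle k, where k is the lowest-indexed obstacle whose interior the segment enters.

FREE

Obstacle 1 [(5,5) (8,2) (10,8) (9,11) (5,9)]:
  edge (5,5)–(8,2): clear
  edge (8,2)–(10,8): clear
  edge (10,8)–(9,11): clear
  edge (9,11)–(5,9): clear
  edge (5,9)–(5,5): clear
  midpoint (12,39/2) outside
  → clear
Obstacle 2 [(0,21) (1,15) (7,13) (11,18) (10,19)]:
  edge (0,21)–(1,15): clear
  edge (1,15)–(7,13): clear
  edge (7,13)–(11,18): clear
  edge (11,18)–(10,19): clear
  edge (10,19)–(0,21): clear
  midpoint (12,39/2) outside
  → clear
Obstacle 3 [(13,7) (14,0) (22,2) (23,6) (24,11)]:
  edge (13,7)–(14,0): clear
  edge (14,0)–(22,2): clear
  edge (22,2)–(23,6): clear
  edge (23,6)–(24,11): clear
  edge (24,11)–(13,7): clear
  midpoint (12,39/2) outside
  → clear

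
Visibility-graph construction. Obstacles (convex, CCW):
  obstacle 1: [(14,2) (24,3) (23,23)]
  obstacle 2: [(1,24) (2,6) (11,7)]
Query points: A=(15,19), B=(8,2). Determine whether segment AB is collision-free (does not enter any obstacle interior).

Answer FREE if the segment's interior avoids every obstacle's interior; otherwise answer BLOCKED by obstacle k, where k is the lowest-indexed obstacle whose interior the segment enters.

Obstacle 1 [(14,2) (24,3) (23,23)]:
  edge (14,2)–(24,3): clear
  edge (24,3)–(23,23): clear
  edge (23,23)–(14,2): clear
  midpoint (23/2,21/2) outside
  → clear
Obstacle 2 [(1,24) (2,6) (11,7)]:
  edge (1,24)–(2,6): clear
  edge (2,6)–(11,7): crosses AB
  edge (11,7)–(1,24): crosses AB
  → BLOCKED

BLOCKED by obstacle 2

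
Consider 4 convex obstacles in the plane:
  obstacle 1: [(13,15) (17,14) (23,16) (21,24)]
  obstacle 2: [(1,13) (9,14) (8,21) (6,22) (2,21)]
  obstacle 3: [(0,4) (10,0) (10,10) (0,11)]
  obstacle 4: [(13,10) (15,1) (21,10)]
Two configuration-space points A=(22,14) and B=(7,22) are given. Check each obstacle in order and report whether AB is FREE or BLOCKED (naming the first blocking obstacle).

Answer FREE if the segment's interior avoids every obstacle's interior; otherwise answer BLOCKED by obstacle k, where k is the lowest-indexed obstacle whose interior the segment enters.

Obstacle 1 [(13,15) (17,14) (23,16) (21,24)]:
  edge (13,15)–(17,14): clear
  edge (17,14)–(23,16): crosses AB
  edge (23,16)–(21,24): clear
  edge (21,24)–(13,15): crosses AB
  → BLOCKED
Obstacle 2 [(1,13) (9,14) (8,21) (6,22) (2,21)]:
  edge (1,13)–(9,14): clear
  edge (9,14)–(8,21): clear
  edge (8,21)–(6,22): clear
  edge (6,22)–(2,21): clear
  edge (2,21)–(1,13): clear
  midpoint (29/2,18) outside
  → clear
Obstacle 3 [(0,4) (10,0) (10,10) (0,11)]:
  edge (0,4)–(10,0): clear
  edge (10,0)–(10,10): clear
  edge (10,10)–(0,11): clear
  edge (0,11)–(0,4): clear
  midpoint (29/2,18) outside
  → clear
Obstacle 4 [(13,10) (15,1) (21,10)]:
  edge (13,10)–(15,1): clear
  edge (15,1)–(21,10): clear
  edge (21,10)–(13,10): clear
  midpoint (29/2,18) outside
  → clear

BLOCKED by obstacle 1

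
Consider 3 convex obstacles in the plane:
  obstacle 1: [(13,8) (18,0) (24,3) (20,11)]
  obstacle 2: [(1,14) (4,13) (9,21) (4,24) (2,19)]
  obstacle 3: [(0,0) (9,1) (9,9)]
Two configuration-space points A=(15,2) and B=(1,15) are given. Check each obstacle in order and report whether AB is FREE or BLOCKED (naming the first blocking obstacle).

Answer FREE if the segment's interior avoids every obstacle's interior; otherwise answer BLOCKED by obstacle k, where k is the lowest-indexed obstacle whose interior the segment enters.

Obstacle 1 [(13,8) (18,0) (24,3) (20,11)]:
  edge (13,8)–(18,0): clear
  edge (18,0)–(24,3): clear
  edge (24,3)–(20,11): clear
  edge (20,11)–(13,8): clear
  midpoint (8,17/2) outside
  → clear
Obstacle 2 [(1,14) (4,13) (9,21) (4,24) (2,19)]:
  edge (1,14)–(4,13): crosses AB
  edge (4,13)–(9,21): clear
  edge (9,21)–(4,24): clear
  edge (4,24)–(2,19): clear
  edge (2,19)–(1,14): crosses AB
  → BLOCKED
Obstacle 3 [(0,0) (9,1) (9,9)]:
  edge (0,0)–(9,1): clear
  edge (9,1)–(9,9): crosses AB
  edge (9,9)–(0,0): crosses AB
  → BLOCKED

BLOCKED by obstacle 2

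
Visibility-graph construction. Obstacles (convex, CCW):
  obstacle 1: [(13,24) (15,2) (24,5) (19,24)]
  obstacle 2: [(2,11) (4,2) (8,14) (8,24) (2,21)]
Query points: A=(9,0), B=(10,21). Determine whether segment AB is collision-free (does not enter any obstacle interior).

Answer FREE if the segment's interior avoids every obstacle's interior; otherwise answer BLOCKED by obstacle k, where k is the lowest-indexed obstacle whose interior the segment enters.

FREE

Obstacle 1 [(13,24) (15,2) (24,5) (19,24)]:
  edge (13,24)–(15,2): clear
  edge (15,2)–(24,5): clear
  edge (24,5)–(19,24): clear
  edge (19,24)–(13,24): clear
  midpoint (19/2,21/2) outside
  → clear
Obstacle 2 [(2,11) (4,2) (8,14) (8,24) (2,21)]:
  edge (2,11)–(4,2): clear
  edge (4,2)–(8,14): clear
  edge (8,14)–(8,24): clear
  edge (8,24)–(2,21): clear
  edge (2,21)–(2,11): clear
  midpoint (19/2,21/2) outside
  → clear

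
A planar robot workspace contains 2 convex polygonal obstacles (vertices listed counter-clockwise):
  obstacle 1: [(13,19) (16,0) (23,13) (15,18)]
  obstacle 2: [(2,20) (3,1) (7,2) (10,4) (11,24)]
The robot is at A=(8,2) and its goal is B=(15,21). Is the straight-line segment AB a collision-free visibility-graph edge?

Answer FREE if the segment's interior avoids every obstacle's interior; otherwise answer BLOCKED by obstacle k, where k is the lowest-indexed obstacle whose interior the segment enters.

BLOCKED by obstacle 1

Obstacle 1 [(13,19) (16,0) (23,13) (15,18)]:
  edge (13,19)–(16,0): crosses AB
  edge (16,0)–(23,13): clear
  edge (23,13)–(15,18): clear
  edge (15,18)–(13,19): crosses AB
  → BLOCKED
Obstacle 2 [(2,20) (3,1) (7,2) (10,4) (11,24)]:
  edge (2,20)–(3,1): clear
  edge (3,1)–(7,2): clear
  edge (7,2)–(10,4): crosses AB
  edge (10,4)–(11,24): crosses AB
  edge (11,24)–(2,20): clear
  → BLOCKED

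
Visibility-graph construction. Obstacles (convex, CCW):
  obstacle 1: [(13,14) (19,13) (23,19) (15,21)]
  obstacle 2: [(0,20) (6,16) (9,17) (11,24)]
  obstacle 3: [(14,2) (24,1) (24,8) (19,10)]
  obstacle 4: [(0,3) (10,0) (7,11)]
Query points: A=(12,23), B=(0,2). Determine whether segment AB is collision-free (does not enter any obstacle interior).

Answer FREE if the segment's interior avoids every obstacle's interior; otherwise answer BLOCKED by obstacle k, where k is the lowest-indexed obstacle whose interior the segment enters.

BLOCKED by obstacle 2

Obstacle 1 [(13,14) (19,13) (23,19) (15,21)]:
  edge (13,14)–(19,13): clear
  edge (19,13)–(23,19): clear
  edge (23,19)–(15,21): clear
  edge (15,21)–(13,14): clear
  midpoint (6,25/2) outside
  → clear
Obstacle 2 [(0,20) (6,16) (9,17) (11,24)]:
  edge (0,20)–(6,16): clear
  edge (6,16)–(9,17): crosses AB
  edge (9,17)–(11,24): crosses AB
  edge (11,24)–(0,20): clear
  → BLOCKED
Obstacle 3 [(14,2) (24,1) (24,8) (19,10)]:
  edge (14,2)–(24,1): clear
  edge (24,1)–(24,8): clear
  edge (24,8)–(19,10): clear
  edge (19,10)–(14,2): clear
  midpoint (6,25/2) outside
  → clear
Obstacle 4 [(0,3) (10,0) (7,11)]:
  edge (0,3)–(10,0): crosses AB
  edge (10,0)–(7,11): clear
  edge (7,11)–(0,3): crosses AB
  → BLOCKED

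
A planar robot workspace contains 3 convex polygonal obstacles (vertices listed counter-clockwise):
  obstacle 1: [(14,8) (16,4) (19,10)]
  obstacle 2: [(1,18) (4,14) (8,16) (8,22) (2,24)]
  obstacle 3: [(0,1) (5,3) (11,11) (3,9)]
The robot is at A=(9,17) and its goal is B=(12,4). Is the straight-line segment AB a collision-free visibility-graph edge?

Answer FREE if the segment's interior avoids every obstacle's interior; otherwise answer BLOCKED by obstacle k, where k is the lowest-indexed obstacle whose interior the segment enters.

BLOCKED by obstacle 3

Obstacle 1 [(14,8) (16,4) (19,10)]:
  edge (14,8)–(16,4): clear
  edge (16,4)–(19,10): clear
  edge (19,10)–(14,8): clear
  midpoint (21/2,21/2) outside
  → clear
Obstacle 2 [(1,18) (4,14) (8,16) (8,22) (2,24)]:
  edge (1,18)–(4,14): clear
  edge (4,14)–(8,16): clear
  edge (8,16)–(8,22): clear
  edge (8,22)–(2,24): clear
  edge (2,24)–(1,18): clear
  midpoint (21/2,21/2) outside
  → clear
Obstacle 3 [(0,1) (5,3) (11,11) (3,9)]:
  edge (0,1)–(5,3): clear
  edge (5,3)–(11,11): crosses AB
  edge (11,11)–(3,9): crosses AB
  edge (3,9)–(0,1): clear
  → BLOCKED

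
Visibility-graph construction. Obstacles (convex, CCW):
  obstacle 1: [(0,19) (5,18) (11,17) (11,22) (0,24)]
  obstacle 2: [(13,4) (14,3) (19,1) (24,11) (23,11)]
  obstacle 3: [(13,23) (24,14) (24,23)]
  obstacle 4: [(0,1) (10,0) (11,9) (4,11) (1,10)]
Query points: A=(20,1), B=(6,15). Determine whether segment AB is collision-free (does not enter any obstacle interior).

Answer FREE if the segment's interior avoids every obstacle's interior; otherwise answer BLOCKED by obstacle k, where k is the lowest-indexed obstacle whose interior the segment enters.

BLOCKED by obstacle 2

Obstacle 1 [(0,19) (5,18) (11,17) (11,22) (0,24)]:
  edge (0,19)–(5,18): clear
  edge (5,18)–(11,17): clear
  edge (11,17)–(11,22): clear
  edge (11,22)–(0,24): clear
  edge (0,24)–(0,19): clear
  midpoint (13,8) outside
  → clear
Obstacle 2 [(13,4) (14,3) (19,1) (24,11) (23,11)]:
  edge (13,4)–(14,3): clear
  edge (14,3)–(19,1): clear
  edge (19,1)–(24,11): crosses AB
  edge (24,11)–(23,11): clear
  edge (23,11)–(13,4): crosses AB
  → BLOCKED
Obstacle 3 [(13,23) (24,14) (24,23)]:
  edge (13,23)–(24,14): clear
  edge (24,14)–(24,23): clear
  edge (24,23)–(13,23): clear
  midpoint (13,8) outside
  → clear
Obstacle 4 [(0,1) (10,0) (11,9) (4,11) (1,10)]:
  edge (0,1)–(10,0): clear
  edge (10,0)–(11,9): clear
  edge (11,9)–(4,11): clear
  edge (4,11)–(1,10): clear
  edge (1,10)–(0,1): clear
  midpoint (13,8) outside
  → clear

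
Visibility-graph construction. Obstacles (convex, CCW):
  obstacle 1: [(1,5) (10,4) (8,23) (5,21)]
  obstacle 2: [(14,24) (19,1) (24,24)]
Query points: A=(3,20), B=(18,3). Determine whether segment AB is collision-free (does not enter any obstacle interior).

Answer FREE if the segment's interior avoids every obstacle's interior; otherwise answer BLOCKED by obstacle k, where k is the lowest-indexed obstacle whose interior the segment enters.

BLOCKED by obstacle 1

Obstacle 1 [(1,5) (10,4) (8,23) (5,21)]:
  edge (1,5)–(10,4): clear
  edge (10,4)–(8,23): crosses AB
  edge (8,23)–(5,21): clear
  edge (5,21)–(1,5): crosses AB
  → BLOCKED
Obstacle 2 [(14,24) (19,1) (24,24)]:
  edge (14,24)–(19,1): clear
  edge (19,1)–(24,24): clear
  edge (24,24)–(14,24): clear
  midpoint (21/2,23/2) outside
  → clear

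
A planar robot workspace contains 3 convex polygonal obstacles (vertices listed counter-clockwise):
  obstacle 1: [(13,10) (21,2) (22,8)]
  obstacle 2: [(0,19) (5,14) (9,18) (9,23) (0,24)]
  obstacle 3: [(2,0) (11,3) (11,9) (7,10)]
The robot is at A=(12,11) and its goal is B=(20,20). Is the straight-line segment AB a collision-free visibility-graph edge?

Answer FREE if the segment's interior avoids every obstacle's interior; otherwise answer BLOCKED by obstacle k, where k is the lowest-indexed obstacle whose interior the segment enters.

FREE

Obstacle 1 [(13,10) (21,2) (22,8)]:
  edge (13,10)–(21,2): clear
  edge (21,2)–(22,8): clear
  edge (22,8)–(13,10): clear
  midpoint (16,31/2) outside
  → clear
Obstacle 2 [(0,19) (5,14) (9,18) (9,23) (0,24)]:
  edge (0,19)–(5,14): clear
  edge (5,14)–(9,18): clear
  edge (9,18)–(9,23): clear
  edge (9,23)–(0,24): clear
  edge (0,24)–(0,19): clear
  midpoint (16,31/2) outside
  → clear
Obstacle 3 [(2,0) (11,3) (11,9) (7,10)]:
  edge (2,0)–(11,3): clear
  edge (11,3)–(11,9): clear
  edge (11,9)–(7,10): clear
  edge (7,10)–(2,0): clear
  midpoint (16,31/2) outside
  → clear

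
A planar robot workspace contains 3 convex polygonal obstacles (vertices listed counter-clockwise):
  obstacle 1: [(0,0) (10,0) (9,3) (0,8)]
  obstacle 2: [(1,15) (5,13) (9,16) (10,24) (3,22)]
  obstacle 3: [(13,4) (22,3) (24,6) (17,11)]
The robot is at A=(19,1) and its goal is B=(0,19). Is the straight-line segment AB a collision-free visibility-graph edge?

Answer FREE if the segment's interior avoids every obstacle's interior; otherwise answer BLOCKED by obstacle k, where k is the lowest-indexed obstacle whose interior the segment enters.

BLOCKED by obstacle 2

Obstacle 1 [(0,0) (10,0) (9,3) (0,8)]:
  edge (0,0)–(10,0): clear
  edge (10,0)–(9,3): clear
  edge (9,3)–(0,8): clear
  edge (0,8)–(0,0): clear
  midpoint (19/2,10) outside
  → clear
Obstacle 2 [(1,15) (5,13) (9,16) (10,24) (3,22)]:
  edge (1,15)–(5,13): clear
  edge (5,13)–(9,16): crosses AB
  edge (9,16)–(10,24): clear
  edge (10,24)–(3,22): clear
  edge (3,22)–(1,15): crosses AB
  → BLOCKED
Obstacle 3 [(13,4) (22,3) (24,6) (17,11)]:
  edge (13,4)–(22,3): crosses AB
  edge (22,3)–(24,6): clear
  edge (24,6)–(17,11): clear
  edge (17,11)–(13,4): crosses AB
  → BLOCKED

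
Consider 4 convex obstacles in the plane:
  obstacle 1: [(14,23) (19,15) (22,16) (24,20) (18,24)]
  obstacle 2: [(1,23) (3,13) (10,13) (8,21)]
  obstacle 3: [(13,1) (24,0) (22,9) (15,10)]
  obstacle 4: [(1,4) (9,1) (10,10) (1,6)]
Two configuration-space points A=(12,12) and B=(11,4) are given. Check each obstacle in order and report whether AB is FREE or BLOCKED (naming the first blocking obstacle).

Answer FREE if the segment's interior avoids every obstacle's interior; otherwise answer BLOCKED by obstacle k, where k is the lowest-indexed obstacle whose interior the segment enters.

Obstacle 1 [(14,23) (19,15) (22,16) (24,20) (18,24)]:
  edge (14,23)–(19,15): clear
  edge (19,15)–(22,16): clear
  edge (22,16)–(24,20): clear
  edge (24,20)–(18,24): clear
  edge (18,24)–(14,23): clear
  midpoint (23/2,8) outside
  → clear
Obstacle 2 [(1,23) (3,13) (10,13) (8,21)]:
  edge (1,23)–(3,13): clear
  edge (3,13)–(10,13): clear
  edge (10,13)–(8,21): clear
  edge (8,21)–(1,23): clear
  midpoint (23/2,8) outside
  → clear
Obstacle 3 [(13,1) (24,0) (22,9) (15,10)]:
  edge (13,1)–(24,0): clear
  edge (24,0)–(22,9): clear
  edge (22,9)–(15,10): clear
  edge (15,10)–(13,1): clear
  midpoint (23/2,8) outside
  → clear
Obstacle 4 [(1,4) (9,1) (10,10) (1,6)]:
  edge (1,4)–(9,1): clear
  edge (9,1)–(10,10): clear
  edge (10,10)–(1,6): clear
  edge (1,6)–(1,4): clear
  midpoint (23/2,8) outside
  → clear

FREE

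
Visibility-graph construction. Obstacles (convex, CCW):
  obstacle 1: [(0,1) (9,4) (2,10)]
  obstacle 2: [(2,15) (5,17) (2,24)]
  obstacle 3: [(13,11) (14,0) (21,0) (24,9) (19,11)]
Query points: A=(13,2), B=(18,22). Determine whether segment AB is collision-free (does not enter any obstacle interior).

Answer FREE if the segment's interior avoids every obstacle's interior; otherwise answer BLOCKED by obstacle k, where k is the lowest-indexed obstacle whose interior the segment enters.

Obstacle 1 [(0,1) (9,4) (2,10)]:
  edge (0,1)–(9,4): clear
  edge (9,4)–(2,10): clear
  edge (2,10)–(0,1): clear
  midpoint (31/2,12) outside
  → clear
Obstacle 2 [(2,15) (5,17) (2,24)]:
  edge (2,15)–(5,17): clear
  edge (5,17)–(2,24): clear
  edge (2,24)–(2,15): clear
  midpoint (31/2,12) outside
  → clear
Obstacle 3 [(13,11) (14,0) (21,0) (24,9) (19,11)]:
  edge (13,11)–(14,0): crosses AB
  edge (14,0)–(21,0): clear
  edge (21,0)–(24,9): clear
  edge (24,9)–(19,11): clear
  edge (19,11)–(13,11): crosses AB
  → BLOCKED

BLOCKED by obstacle 3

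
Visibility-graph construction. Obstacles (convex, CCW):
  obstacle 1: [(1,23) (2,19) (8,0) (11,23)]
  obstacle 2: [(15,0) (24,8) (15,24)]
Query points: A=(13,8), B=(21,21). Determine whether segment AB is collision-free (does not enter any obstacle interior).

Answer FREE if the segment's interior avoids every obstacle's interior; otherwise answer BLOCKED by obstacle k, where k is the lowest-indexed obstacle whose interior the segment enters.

BLOCKED by obstacle 2

Obstacle 1 [(1,23) (2,19) (8,0) (11,23)]:
  edge (1,23)–(2,19): clear
  edge (2,19)–(8,0): clear
  edge (8,0)–(11,23): clear
  edge (11,23)–(1,23): clear
  midpoint (17,29/2) outside
  → clear
Obstacle 2 [(15,0) (24,8) (15,24)]:
  edge (15,0)–(24,8): clear
  edge (24,8)–(15,24): crosses AB
  edge (15,24)–(15,0): crosses AB
  → BLOCKED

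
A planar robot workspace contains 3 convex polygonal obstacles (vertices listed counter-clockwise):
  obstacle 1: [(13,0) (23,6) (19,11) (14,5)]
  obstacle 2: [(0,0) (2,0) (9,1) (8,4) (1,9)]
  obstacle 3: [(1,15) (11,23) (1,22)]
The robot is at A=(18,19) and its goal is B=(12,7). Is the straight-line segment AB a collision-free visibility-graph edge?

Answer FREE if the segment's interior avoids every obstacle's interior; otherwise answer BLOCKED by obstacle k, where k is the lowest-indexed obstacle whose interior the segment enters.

FREE

Obstacle 1 [(13,0) (23,6) (19,11) (14,5)]:
  edge (13,0)–(23,6): clear
  edge (23,6)–(19,11): clear
  edge (19,11)–(14,5): clear
  edge (14,5)–(13,0): clear
  midpoint (15,13) outside
  → clear
Obstacle 2 [(0,0) (2,0) (9,1) (8,4) (1,9)]:
  edge (0,0)–(2,0): clear
  edge (2,0)–(9,1): clear
  edge (9,1)–(8,4): clear
  edge (8,4)–(1,9): clear
  edge (1,9)–(0,0): clear
  midpoint (15,13) outside
  → clear
Obstacle 3 [(1,15) (11,23) (1,22)]:
  edge (1,15)–(11,23): clear
  edge (11,23)–(1,22): clear
  edge (1,22)–(1,15): clear
  midpoint (15,13) outside
  → clear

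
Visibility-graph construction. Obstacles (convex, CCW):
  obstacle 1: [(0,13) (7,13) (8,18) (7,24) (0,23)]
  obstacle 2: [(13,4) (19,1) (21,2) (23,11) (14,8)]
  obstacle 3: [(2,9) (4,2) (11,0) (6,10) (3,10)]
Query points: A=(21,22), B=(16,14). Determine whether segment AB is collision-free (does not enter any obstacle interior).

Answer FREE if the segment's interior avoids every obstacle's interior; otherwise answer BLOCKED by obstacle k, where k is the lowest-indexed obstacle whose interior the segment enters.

Obstacle 1 [(0,13) (7,13) (8,18) (7,24) (0,23)]:
  edge (0,13)–(7,13): clear
  edge (7,13)–(8,18): clear
  edge (8,18)–(7,24): clear
  edge (7,24)–(0,23): clear
  edge (0,23)–(0,13): clear
  midpoint (37/2,18) outside
  → clear
Obstacle 2 [(13,4) (19,1) (21,2) (23,11) (14,8)]:
  edge (13,4)–(19,1): clear
  edge (19,1)–(21,2): clear
  edge (21,2)–(23,11): clear
  edge (23,11)–(14,8): clear
  edge (14,8)–(13,4): clear
  midpoint (37/2,18) outside
  → clear
Obstacle 3 [(2,9) (4,2) (11,0) (6,10) (3,10)]:
  edge (2,9)–(4,2): clear
  edge (4,2)–(11,0): clear
  edge (11,0)–(6,10): clear
  edge (6,10)–(3,10): clear
  edge (3,10)–(2,9): clear
  midpoint (37/2,18) outside
  → clear

FREE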